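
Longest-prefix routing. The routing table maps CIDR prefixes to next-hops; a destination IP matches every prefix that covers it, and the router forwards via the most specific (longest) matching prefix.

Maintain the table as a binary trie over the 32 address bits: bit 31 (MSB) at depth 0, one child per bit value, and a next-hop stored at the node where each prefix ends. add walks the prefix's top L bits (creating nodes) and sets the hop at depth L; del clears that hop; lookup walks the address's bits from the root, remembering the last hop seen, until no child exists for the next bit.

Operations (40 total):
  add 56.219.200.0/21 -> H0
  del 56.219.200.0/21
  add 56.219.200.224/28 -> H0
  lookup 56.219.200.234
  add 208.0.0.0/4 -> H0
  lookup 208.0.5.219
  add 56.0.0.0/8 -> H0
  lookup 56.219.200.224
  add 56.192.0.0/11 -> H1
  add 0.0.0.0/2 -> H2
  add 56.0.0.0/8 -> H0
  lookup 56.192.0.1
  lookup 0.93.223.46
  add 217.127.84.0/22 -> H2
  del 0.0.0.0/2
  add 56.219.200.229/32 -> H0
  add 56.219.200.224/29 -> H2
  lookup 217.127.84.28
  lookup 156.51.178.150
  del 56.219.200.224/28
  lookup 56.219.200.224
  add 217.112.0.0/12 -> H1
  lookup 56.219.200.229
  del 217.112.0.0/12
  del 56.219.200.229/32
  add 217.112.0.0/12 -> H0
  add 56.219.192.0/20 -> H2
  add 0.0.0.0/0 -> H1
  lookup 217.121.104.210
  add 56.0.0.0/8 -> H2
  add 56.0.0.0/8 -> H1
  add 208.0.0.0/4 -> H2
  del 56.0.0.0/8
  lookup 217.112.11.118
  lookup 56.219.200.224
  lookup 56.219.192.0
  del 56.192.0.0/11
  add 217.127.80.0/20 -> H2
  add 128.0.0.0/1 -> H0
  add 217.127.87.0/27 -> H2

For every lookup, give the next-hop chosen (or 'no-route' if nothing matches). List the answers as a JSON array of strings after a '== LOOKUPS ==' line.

Process each operation:
  add 56.219.200.0/21 -> H0 at depth 21
  del 56.219.200.0/21 (clear depth 21)
  add 56.219.200.224/28 -> H0 at depth 28
  lookup 56.219.200.234: bits 0011100011011011110010001110 walk d0:-→d1:-→d2:-→d3:-→d4:-→d5:-→d6:-→d7:-→d8:-→d9:-→d10:-→d11:-→d12:-→d13:-→d14:-→d15:-→d16:-→d17:-→d18:-→d19:-→d20:-→d21:-→d22:-→d23:-→d24:-→d25:-→d26:-→d27:-→d28:H0 -> H0
  add 208.0.0.0/4 -> H0 at depth 4
  lookup 208.0.5.219: bits 1101 walk d0:-→d1:-→d2:-→d3:-→d4:H0 -> H0
  add 56.0.0.0/8 -> H0 at depth 8
  lookup 56.219.200.224: bits 0011100011011011110010001110 walk d0:-→d1:-→d2:-→d3:-→d4:-→d5:-→d6:-→d7:-→d8:H0→d9:-→d10:-→d11:-→d12:-→d13:-→d14:-→d15:-→d16:-→d17:-→d18:-→d19:-→d20:-→d21:-→d22:-→d23:-→d24:-→d25:-→d26:-→d27:-→d28:H0 -> H0
  add 56.192.0.0/11 -> H1 at depth 11
  add 0.0.0.0/2 -> H2 at depth 2
  add 56.0.0.0/8 -> H0 at depth 8
  lookup 56.192.0.1: bits 00111000110 walk d0:-→d1:-→d2:H2→d3:-→d4:-→d5:-→d6:-→d7:-→d8:H0→d9:-→d10:-→d11:H1 -> H1
  lookup 0.93.223.46: bits 00 walk d0:-→d1:-→d2:H2 -> H2
  add 217.127.84.0/22 -> H2 at depth 22
  del 0.0.0.0/2 (clear depth 2)
  add 56.219.200.229/32 -> H0 at depth 32
  add 56.219.200.224/29 -> H2 at depth 29
  lookup 217.127.84.28: bits 1101100101111111010101 walk d0:-→d1:-→d2:-→d3:-→d4:H0→d5:-→d6:-→d7:-→d8:-→d9:-→d10:-→d11:-→d12:-→d13:-→d14:-→d15:-→d16:-→d17:-→d18:-→d19:-→d20:-→d21:-→d22:H2 -> H2
  lookup 156.51.178.150: bits 1 walk d0:-→d1:- -> no-route
  del 56.219.200.224/28 (clear depth 28)
  lookup 56.219.200.224: bits 00111000110110111100100011100 walk d0:-→d1:-→d2:-→d3:-→d4:-→d5:-→d6:-→d7:-→d8:H0→d9:-→d10:-→d11:H1→d12:-→d13:-→d14:-→d15:-→d16:-→d17:-→d18:-→d19:-→d20:-→d21:-→d22:-→d23:-→d24:-→d25:-→d26:-→d27:-→d28:-→d29:H2 -> H2
  add 217.112.0.0/12 -> H1 at depth 12
  lookup 56.219.200.229: bits 00111000110110111100100011100101 walk d0:-→d1:-→d2:-→d3:-→d4:-→d5:-→d6:-→d7:-→d8:H0→d9:-→d10:-→d11:H1→d12:-→d13:-→d14:-→d15:-→d16:-→d17:-→d18:-→d19:-→d20:-→d21:-→d22:-→d23:-→d24:-→d25:-→d26:-→d27:-→d28:-→d29:H2→d30:-→d31:-→d32:H0 -> H0
  del 217.112.0.0/12 (clear depth 12)
  del 56.219.200.229/32 (clear depth 32)
  add 217.112.0.0/12 -> H0 at depth 12
  add 56.219.192.0/20 -> H2 at depth 20
  add 0.0.0.0/0 -> H1 at depth 0
  lookup 217.121.104.210: bits 1101100101111 walk d0:H1→d1:-→d2:-→d3:-→d4:H0→d5:-→d6:-→d7:-→d8:-→d9:-→d10:-→d11:-→d12:H0→d13:- -> H0
  add 56.0.0.0/8 -> H2 at depth 8
  add 56.0.0.0/8 -> H1 at depth 8
  add 208.0.0.0/4 -> H2 at depth 4
  del 56.0.0.0/8 (clear depth 8)
  lookup 217.112.11.118: bits 110110010111 walk d0:H1→d1:-→d2:-→d3:-→d4:H2→d5:-→d6:-→d7:-→d8:-→d9:-→d10:-→d11:-→d12:H0 -> H0
  lookup 56.219.200.224: bits 00111000110110111100100011100 walk d0:H1→d1:-→d2:-→d3:-→d4:-→d5:-→d6:-→d7:-→d8:-→d9:-→d10:-→d11:H1→d12:-→d13:-→d14:-→d15:-→d16:-→d17:-→d18:-→d19:-→d20:H2→d21:-→d22:-→d23:-→d24:-→d25:-→d26:-→d27:-→d28:-→d29:H2 -> H2
  lookup 56.219.192.0: bits 00111000110110111100 walk d0:H1→d1:-→d2:-→d3:-→d4:-→d5:-→d6:-→d7:-→d8:-→d9:-→d10:-→d11:H1→d12:-→d13:-→d14:-→d15:-→d16:-→d17:-→d18:-→d19:-→d20:H2 -> H2
  del 56.192.0.0/11 (clear depth 11)
  add 217.127.80.0/20 -> H2 at depth 20
  add 128.0.0.0/1 -> H0 at depth 1
  add 217.127.87.0/27 -> H2 at depth 27

== LOOKUPS ==
["H0","H0","H0","H1","H2","H2","no-route","H2","H0","H0","H0","H2","H2"]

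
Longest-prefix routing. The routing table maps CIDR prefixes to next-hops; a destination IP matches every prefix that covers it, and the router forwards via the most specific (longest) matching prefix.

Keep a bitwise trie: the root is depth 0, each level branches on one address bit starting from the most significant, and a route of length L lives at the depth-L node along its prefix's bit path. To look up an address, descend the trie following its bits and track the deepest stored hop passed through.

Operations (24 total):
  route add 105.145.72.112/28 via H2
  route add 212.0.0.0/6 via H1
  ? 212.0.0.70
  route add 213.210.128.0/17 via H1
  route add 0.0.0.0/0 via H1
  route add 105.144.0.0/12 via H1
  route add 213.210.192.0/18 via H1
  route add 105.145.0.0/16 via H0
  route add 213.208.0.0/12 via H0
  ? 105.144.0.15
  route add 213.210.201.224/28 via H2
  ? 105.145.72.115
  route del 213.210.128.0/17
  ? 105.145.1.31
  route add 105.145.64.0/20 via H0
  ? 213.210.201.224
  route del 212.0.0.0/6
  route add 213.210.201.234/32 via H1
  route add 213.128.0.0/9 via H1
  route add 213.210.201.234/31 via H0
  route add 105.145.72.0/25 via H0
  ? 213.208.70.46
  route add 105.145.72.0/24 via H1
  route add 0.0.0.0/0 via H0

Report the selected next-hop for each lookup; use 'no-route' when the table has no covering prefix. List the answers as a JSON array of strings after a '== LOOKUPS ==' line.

Process each operation:
  add 105.145.72.112/28 -> H2 at depth 28
  add 212.0.0.0/6 -> H1 at depth 6
  ? 212.0.0.70  path d0:-→d1:-→d2:-→d3:-→d4:-→d5:-→d6:H1  best=H1
  add 213.210.128.0/17 -> H1 at depth 17
  add 0.0.0.0/0 -> H1 at depth 0
  add 105.144.0.0/12 -> H1 at depth 12
  add 213.210.192.0/18 -> H1 at depth 18
  add 105.145.0.0/16 -> H0 at depth 16
  add 213.208.0.0/12 -> H0 at depth 12
  ? 105.144.0.15  path d0:H1→d1:-→d2:-→d3:-→d4:-→d5:-→d6:-→d7:-→d8:-→d9:-→d10:-→d11:-→d12:H1→d13:-→d14:-→d15:-  best=H1
  add 213.210.201.224/28 -> H2 at depth 28
  ? 105.145.72.115  path d0:H1→d1:-→d2:-→d3:-→d4:-→d5:-→d6:-→d7:-→d8:-→d9:-→d10:-→d11:-→d12:H1→d13:-→d14:-→d15:-→d16:H0→d17:-→d18:-→d19:-→d20:-→d21:-→d22:-→d23:-→d24:-→d25:-→d26:-→d27:-→d28:H2  best=H2
  del 213.210.128.0/17 (clear depth 17)
  ? 105.145.1.31  path d0:H1→d1:-→d2:-→d3:-→d4:-→d5:-→d6:-→d7:-→d8:-→d9:-→d10:-→d11:-→d12:H1→d13:-→d14:-→d15:-→d16:H0→d17:-  best=H0
  add 105.145.64.0/20 -> H0 at depth 20
  ? 213.210.201.224  path d0:H1→d1:-→d2:-→d3:-→d4:-→d5:-→d6:H1→d7:-→d8:-→d9:-→d10:-→d11:-→d12:H0→d13:-→d14:-→d15:-→d16:-→d17:-→d18:H1→d19:-→d20:-→d21:-→d22:-→d23:-→d24:-→d25:-→d26:-→d27:-→d28:H2  best=H2
  del 212.0.0.0/6 (clear depth 6)
  add 213.210.201.234/32 -> H1 at depth 32
  add 213.128.0.0/9 -> H1 at depth 9
  add 213.210.201.234/31 -> H0 at depth 31
  add 105.145.72.0/25 -> H0 at depth 25
  ? 213.208.70.46  path d0:H1→d1:-→d2:-→d3:-→d4:-→d5:-→d6:-→d7:-→d8:-→d9:H1→d10:-→d11:-→d12:H0→d13:-→d14:-  best=H0
  add 105.145.72.0/24 -> H1 at depth 24
  add 0.0.0.0/0 -> H0 at depth 0

== LOOKUPS ==
["H1","H1","H2","H0","H2","H0"]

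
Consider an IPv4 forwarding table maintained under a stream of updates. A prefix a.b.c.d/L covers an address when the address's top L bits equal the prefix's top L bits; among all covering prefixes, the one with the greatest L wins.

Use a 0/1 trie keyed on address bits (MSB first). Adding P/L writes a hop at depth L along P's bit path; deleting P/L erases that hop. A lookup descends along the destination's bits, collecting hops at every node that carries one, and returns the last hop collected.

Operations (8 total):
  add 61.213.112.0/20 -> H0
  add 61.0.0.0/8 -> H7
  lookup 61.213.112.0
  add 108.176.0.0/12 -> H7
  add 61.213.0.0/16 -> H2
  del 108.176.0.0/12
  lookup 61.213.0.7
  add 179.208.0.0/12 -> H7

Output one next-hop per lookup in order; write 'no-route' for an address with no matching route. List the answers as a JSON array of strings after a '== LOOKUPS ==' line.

Process each operation:
  add 61.213.112.0/20 -> H0 at depth 20
  add 61.0.0.0/8 -> H7 at depth 8
  ? 61.213.112.0  path d0:-→d1:-→d2:-→d3:-→d4:-→d5:-→d6:-→d7:-→d8:H7→d9:-→d10:-→d11:-→d12:-→d13:-→d14:-→d15:-→d16:-→d17:-→d18:-→d19:-→d20:H0  best=H0
  add 108.176.0.0/12 -> H7 at depth 12
  add 61.213.0.0/16 -> H2 at depth 16
  del 108.176.0.0/12 (clear depth 12)
  ? 61.213.0.7  path d0:-→d1:-→d2:-→d3:-→d4:-→d5:-→d6:-→d7:-→d8:H7→d9:-→d10:-→d11:-→d12:-→d13:-→d14:-→d15:-→d16:H2→d17:-  best=H2
  add 179.208.0.0/12 -> H7 at depth 12

== LOOKUPS ==
["H0","H2"]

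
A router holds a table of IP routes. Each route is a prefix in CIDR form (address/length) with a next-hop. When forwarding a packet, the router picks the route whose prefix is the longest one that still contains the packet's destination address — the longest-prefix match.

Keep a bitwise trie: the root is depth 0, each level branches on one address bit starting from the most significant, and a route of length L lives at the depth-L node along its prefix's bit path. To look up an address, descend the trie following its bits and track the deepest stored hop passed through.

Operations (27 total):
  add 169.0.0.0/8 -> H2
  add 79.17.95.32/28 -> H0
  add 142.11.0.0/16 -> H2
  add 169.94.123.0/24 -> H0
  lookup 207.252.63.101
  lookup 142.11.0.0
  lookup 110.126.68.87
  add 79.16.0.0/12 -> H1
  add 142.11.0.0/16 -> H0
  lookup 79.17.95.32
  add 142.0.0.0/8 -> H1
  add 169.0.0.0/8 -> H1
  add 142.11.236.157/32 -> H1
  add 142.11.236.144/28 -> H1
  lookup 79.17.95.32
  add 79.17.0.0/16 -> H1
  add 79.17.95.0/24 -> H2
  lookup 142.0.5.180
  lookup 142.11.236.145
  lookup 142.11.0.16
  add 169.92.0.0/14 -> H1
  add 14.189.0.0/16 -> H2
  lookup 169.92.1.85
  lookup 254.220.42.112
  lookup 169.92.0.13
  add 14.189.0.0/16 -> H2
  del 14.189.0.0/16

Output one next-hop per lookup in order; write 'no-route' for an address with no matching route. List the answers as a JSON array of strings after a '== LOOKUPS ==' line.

Trace:
  + 169.0.0.0/8 (H2) depth=8
  + 79.17.95.32/28 (H0) depth=28
  + 142.11.0.0/16 (H2) depth=16
  + 169.94.123.0/24 (H0) depth=24
  ? 207.252.63.101  path d0:-→d1:-  best=no-route
  ? 142.11.0.0  path d0:-→d1:-→d2:-→d3:-→d4:-→d5:-→d6:-→d7:-→d8:-→d9:-→d10:-→d11:-→d12:-→d13:-→d14:-→d15:-→d16:H2  best=H2
  ? 110.126.68.87  path d0:-→d1:-→d2:-  best=no-route
  + 79.16.0.0/12 (H1) depth=12
  + 142.11.0.0/16 (H0) depth=16
  ? 79.17.95.32  path d0:-→d1:-→d2:-→d3:-→d4:-→d5:-→d6:-→d7:-→d8:-→d9:-→d10:-→d11:-→d12:H1→d13:-→d14:-→d15:-→d16:-→d17:-→d18:-→d19:-→d20:-→d21:-→d22:-→d23:-→d24:-→d25:-→d26:-→d27:-→d28:H0  best=H0
  + 142.0.0.0/8 (H1) depth=8
  + 169.0.0.0/8 (H1) depth=8
  + 142.11.236.157/32 (H1) depth=32
  + 142.11.236.144/28 (H1) depth=28
  ? 79.17.95.32  path d0:-→d1:-→d2:-→d3:-→d4:-→d5:-→d6:-→d7:-→d8:-→d9:-→d10:-→d11:-→d12:H1→d13:-→d14:-→d15:-→d16:-→d17:-→d18:-→d19:-→d20:-→d21:-→d22:-→d23:-→d24:-→d25:-→d26:-→d27:-→d28:H0  best=H0
  + 79.17.0.0/16 (H1) depth=16
  + 79.17.95.0/24 (H2) depth=24
  ? 142.0.5.180  path d0:-→d1:-→d2:-→d3:-→d4:-→d5:-→d6:-→d7:-→d8:H1→d9:-→d10:-→d11:-→d12:-  best=H1
  ? 142.11.236.145  path d0:-→d1:-→d2:-→d3:-→d4:-→d5:-→d6:-→d7:-→d8:H1→d9:-→d10:-→d11:-→d12:-→d13:-→d14:-→d15:-→d16:H0→d17:-→d18:-→d19:-→d20:-→d21:-→d22:-→d23:-→d24:-→d25:-→d26:-→d27:-→d28:H1  best=H1
  ? 142.11.0.16  path d0:-→d1:-→d2:-→d3:-→d4:-→d5:-→d6:-→d7:-→d8:H1→d9:-→d10:-→d11:-→d12:-→d13:-→d14:-→d15:-→d16:H0  best=H0
  + 169.92.0.0/14 (H1) depth=14
  + 14.189.0.0/16 (H2) depth=16
  ? 169.92.1.85  path d0:-→d1:-→d2:-→d3:-→d4:-→d5:-→d6:-→d7:-→d8:H1→d9:-→d10:-→d11:-→d12:-→d13:-→d14:H1  best=H1
  ? 254.220.42.112  path d0:-→d1:-  best=no-route
  ? 169.92.0.13  path d0:-→d1:-→d2:-→d3:-→d4:-→d5:-→d6:-→d7:-→d8:H1→d9:-→d10:-→d11:-→d12:-→d13:-→d14:H1  best=H1
  + 14.189.0.0/16 (H2) depth=16
  - 14.189.0.0/16 clear@16

== LOOKUPS ==
["no-route","H2","no-route","H0","H0","H1","H1","H0","H1","no-route","H1"]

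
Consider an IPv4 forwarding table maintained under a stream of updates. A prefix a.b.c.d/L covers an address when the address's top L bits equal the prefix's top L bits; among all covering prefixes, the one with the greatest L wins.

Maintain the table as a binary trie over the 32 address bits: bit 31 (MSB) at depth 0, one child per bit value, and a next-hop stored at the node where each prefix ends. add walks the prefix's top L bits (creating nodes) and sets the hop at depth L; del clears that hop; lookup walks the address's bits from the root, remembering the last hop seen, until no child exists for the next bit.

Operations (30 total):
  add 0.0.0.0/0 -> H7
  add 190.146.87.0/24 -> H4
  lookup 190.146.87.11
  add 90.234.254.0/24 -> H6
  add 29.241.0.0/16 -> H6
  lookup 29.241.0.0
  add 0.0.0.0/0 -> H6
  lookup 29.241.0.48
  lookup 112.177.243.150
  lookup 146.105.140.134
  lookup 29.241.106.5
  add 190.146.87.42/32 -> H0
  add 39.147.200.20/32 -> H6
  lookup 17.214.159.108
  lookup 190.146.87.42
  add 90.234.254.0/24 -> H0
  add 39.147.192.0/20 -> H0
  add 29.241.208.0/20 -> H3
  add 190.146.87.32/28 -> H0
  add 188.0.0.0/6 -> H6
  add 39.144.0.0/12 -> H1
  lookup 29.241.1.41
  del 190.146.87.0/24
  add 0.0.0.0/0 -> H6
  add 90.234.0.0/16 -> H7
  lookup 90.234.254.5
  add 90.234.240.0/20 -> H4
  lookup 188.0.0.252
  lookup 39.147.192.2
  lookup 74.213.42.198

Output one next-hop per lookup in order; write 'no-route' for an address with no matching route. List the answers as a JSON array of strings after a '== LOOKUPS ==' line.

Trace:
  + 0.0.0.0/0 (H7) depth=0
  + 190.146.87.0/24 (H4) depth=24
  ? 190.146.87.11  path d0:H7→d1:-→d2:-→d3:-→d4:-→d5:-→d6:-→d7:-→d8:-→d9:-→d10:-→d11:-→d12:-→d13:-→d14:-→d15:-→d16:-→d17:-→d18:-→d19:-→d20:-→d21:-→d22:-→d23:-→d24:H4  best=H4
  + 90.234.254.0/24 (H6) depth=24
  + 29.241.0.0/16 (H6) depth=16
  ? 29.241.0.0  path d0:H7→d1:-→d2:-→d3:-→d4:-→d5:-→d6:-→d7:-→d8:-→d9:-→d10:-→d11:-→d12:-→d13:-→d14:-→d15:-→d16:H6  best=H6
  + 0.0.0.0/0 (H6) depth=0
  ? 29.241.0.48  path d0:H6→d1:-→d2:-→d3:-→d4:-→d5:-→d6:-→d7:-→d8:-→d9:-→d10:-→d11:-→d12:-→d13:-→d14:-→d15:-→d16:H6  best=H6
  ? 112.177.243.150  path d0:H6→d1:-→d2:-  best=H6
  ? 146.105.140.134  path d0:H6→d1:-→d2:-  best=H6
  ? 29.241.106.5  path d0:H6→d1:-→d2:-→d3:-→d4:-→d5:-→d6:-→d7:-→d8:-→d9:-→d10:-→d11:-→d12:-→d13:-→d14:-→d15:-→d16:H6  best=H6
  + 190.146.87.42/32 (H0) depth=32
  + 39.147.200.20/32 (H6) depth=32
  ? 17.214.159.108  path d0:H6→d1:-→d2:-→d3:-→d4:-  best=H6
  ? 190.146.87.42  path d0:H6→d1:-→d2:-→d3:-→d4:-→d5:-→d6:-→d7:-→d8:-→d9:-→d10:-→d11:-→d12:-→d13:-→d14:-→d15:-→d16:-→d17:-→d18:-→d19:-→d20:-→d21:-→d22:-→d23:-→d24:H4→d25:-→d26:-→d27:-→d28:-→d29:-→d30:-→d31:-→d32:H0  best=H0
  + 90.234.254.0/24 (H0) depth=24
  + 39.147.192.0/20 (H0) depth=20
  + 29.241.208.0/20 (H3) depth=20
  + 190.146.87.32/28 (H0) depth=28
  + 188.0.0.0/6 (H6) depth=6
  + 39.144.0.0/12 (H1) depth=12
  ? 29.241.1.41  path d0:H6→d1:-→d2:-→d3:-→d4:-→d5:-→d6:-→d7:-→d8:-→d9:-→d10:-→d11:-→d12:-→d13:-→d14:-→d15:-→d16:H6  best=H6
  del 190.146.87.0/24 (clear depth 24)
  + 0.0.0.0/0 (H6) depth=0
  + 90.234.0.0/16 (H7) depth=16
  ? 90.234.254.5  path d0:H6→d1:-→d2:-→d3:-→d4:-→d5:-→d6:-→d7:-→d8:-→d9:-→d10:-→d11:-→d12:-→d13:-→d14:-→d15:-→d16:H7→d17:-→d18:-→d19:-→d20:-→d21:-→d22:-→d23:-→d24:H0  best=H0
  + 90.234.240.0/20 (H4) depth=20
  ? 188.0.0.252  path d0:H6→d1:-→d2:-→d3:-→d4:-→d5:-→d6:H6  best=H6
  ? 39.147.192.2  path d0:H6→d1:-→d2:-→d3:-→d4:-→d5:-→d6:-→d7:-→d8:-→d9:-→d10:-→d11:-→d12:H1→d13:-→d14:-→d15:-→d16:-→d17:-→d18:-→d19:-→d20:H0  best=H0
  ? 74.213.42.198  path d0:H6→d1:-→d2:-→d3:-  best=H6

== LOOKUPS ==
["H4","H6","H6","H6","H6","H6","H6","H0","H6","H0","H6","H0","H6"]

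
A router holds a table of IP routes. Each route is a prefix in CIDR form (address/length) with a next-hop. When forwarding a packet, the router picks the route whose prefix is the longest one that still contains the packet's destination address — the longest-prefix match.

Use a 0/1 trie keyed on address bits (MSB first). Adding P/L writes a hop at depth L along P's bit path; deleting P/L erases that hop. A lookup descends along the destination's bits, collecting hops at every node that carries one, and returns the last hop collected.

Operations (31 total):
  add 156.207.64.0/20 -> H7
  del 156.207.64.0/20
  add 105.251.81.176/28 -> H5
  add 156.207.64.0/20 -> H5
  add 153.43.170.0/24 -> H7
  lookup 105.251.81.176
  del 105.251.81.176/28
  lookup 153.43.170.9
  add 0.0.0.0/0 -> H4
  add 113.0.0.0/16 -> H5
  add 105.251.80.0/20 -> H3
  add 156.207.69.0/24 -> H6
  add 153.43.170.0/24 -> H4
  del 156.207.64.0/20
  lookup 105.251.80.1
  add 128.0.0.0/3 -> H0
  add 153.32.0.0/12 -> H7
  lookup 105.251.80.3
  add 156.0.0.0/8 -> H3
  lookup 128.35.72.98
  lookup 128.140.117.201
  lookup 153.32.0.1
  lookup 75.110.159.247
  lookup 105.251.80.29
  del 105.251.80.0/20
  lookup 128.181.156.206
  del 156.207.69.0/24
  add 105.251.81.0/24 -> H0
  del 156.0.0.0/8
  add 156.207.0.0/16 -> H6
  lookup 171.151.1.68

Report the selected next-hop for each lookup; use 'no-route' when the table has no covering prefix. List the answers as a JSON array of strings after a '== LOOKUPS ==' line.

Trace:
  add 156.207.64.0/20 -> H7 at depth 20
  - 156.207.64.0/20 clear@20
  add 105.251.81.176/28 -> H5 at depth 28
  add 156.207.64.0/20 -> H5 at depth 20
  add 153.43.170.0/24 -> H7 at depth 24
  Q 105.251.81.176: descend 0110100111111011010100011011 ; hops seen [H5] ; pick H5
  - 105.251.81.176/28 clear@28
  Q 153.43.170.9: descend 100110010010101110101010 ; hops seen [H7] ; pick H7
  add 0.0.0.0/0 -> H4 at depth 0
  add 113.0.0.0/16 -> H5 at depth 16
  add 105.251.80.0/20 -> H3 at depth 20
  add 156.207.69.0/24 -> H6 at depth 24
  add 153.43.170.0/24 -> H4 at depth 24
  - 156.207.64.0/20 clear@20
  Q 105.251.80.1: descend 01101001111110110101000 ; hops seen [H4,H3] ; pick H3
  add 128.0.0.0/3 -> H0 at depth 3
  add 153.32.0.0/12 -> H7 at depth 12
  Q 105.251.80.3: descend 01101001111110110101000 ; hops seen [H4,H3] ; pick H3
  add 156.0.0.0/8 -> H3 at depth 8
  Q 128.35.72.98: descend 100 ; hops seen [H4,H0] ; pick H0
  Q 128.140.117.201: descend 100 ; hops seen [H4,H0] ; pick H0
  Q 153.32.0.1: descend 100110010010 ; hops seen [H4,H0,H7] ; pick H7
  Q 75.110.159.247: descend 01 ; hops seen [H4] ; pick H4
  Q 105.251.80.29: descend 01101001111110110101000 ; hops seen [H4,H3] ; pick H3
  - 105.251.80.0/20 clear@20
  Q 128.181.156.206: descend 100 ; hops seen [H4,H0] ; pick H0
  - 156.207.69.0/24 clear@24
  add 105.251.81.0/24 -> H0 at depth 24
  - 156.0.0.0/8 clear@8
  add 156.207.0.0/16 -> H6 at depth 16
  Q 171.151.1.68: descend 10 ; hops seen [H4] ; pick H4

== LOOKUPS ==
["H5","H7","H3","H3","H0","H0","H7","H4","H3","H0","H4"]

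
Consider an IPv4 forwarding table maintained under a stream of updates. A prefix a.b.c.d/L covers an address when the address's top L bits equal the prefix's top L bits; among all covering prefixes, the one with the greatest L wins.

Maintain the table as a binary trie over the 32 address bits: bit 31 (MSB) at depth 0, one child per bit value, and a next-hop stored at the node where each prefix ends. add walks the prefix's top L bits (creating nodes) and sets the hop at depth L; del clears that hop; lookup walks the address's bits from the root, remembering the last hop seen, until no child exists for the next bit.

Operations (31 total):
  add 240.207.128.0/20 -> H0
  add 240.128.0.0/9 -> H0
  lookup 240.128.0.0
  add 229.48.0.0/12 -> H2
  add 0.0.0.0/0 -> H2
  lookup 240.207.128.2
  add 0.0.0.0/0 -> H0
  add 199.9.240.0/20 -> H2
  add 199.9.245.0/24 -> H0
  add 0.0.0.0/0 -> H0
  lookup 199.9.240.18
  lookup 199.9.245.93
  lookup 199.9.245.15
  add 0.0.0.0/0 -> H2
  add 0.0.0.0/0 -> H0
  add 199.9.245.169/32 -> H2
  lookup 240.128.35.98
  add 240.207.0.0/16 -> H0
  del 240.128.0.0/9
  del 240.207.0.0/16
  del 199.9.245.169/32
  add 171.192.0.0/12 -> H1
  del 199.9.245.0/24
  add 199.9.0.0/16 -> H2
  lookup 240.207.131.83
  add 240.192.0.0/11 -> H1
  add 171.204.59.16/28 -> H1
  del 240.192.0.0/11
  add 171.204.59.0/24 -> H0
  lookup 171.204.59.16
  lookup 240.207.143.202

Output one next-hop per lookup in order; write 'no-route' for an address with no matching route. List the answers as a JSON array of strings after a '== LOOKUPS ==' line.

Trace:
  + 240.207.128.0/20 (H0) depth=20
  + 240.128.0.0/9 (H0) depth=9
  lookup 240.128.0.0: bits 111100001 walk d0:-→d1:-→d2:-→d3:-→d4:-→d5:-→d6:-→d7:-→d8:-→d9:H0 -> H0
  + 229.48.0.0/12 (H2) depth=12
  + 0.0.0.0/0 (H2) depth=0
  lookup 240.207.128.2: bits 11110000110011111000 walk d0:H2→d1:-→d2:-→d3:-→d4:-→d5:-→d6:-→d7:-→d8:-→d9:H0→d10:-→d11:-→d12:-→d13:-→d14:-→d15:-→d16:-→d17:-→d18:-→d19:-→d20:H0 -> H0
  + 0.0.0.0/0 (H0) depth=0
  + 199.9.240.0/20 (H2) depth=20
  + 199.9.245.0/24 (H0) depth=24
  + 0.0.0.0/0 (H0) depth=0
  lookup 199.9.240.18: bits 110001110000100111110 walk d0:H0→d1:-→d2:-→d3:-→d4:-→d5:-→d6:-→d7:-→d8:-→d9:-→d10:-→d11:-→d12:-→d13:-→d14:-→d15:-→d16:-→d17:-→d18:-→d19:-→d20:H2→d21:- -> H2
  lookup 199.9.245.93: bits 110001110000100111110101 walk d0:H0→d1:-→d2:-→d3:-→d4:-→d5:-→d6:-→d7:-→d8:-→d9:-→d10:-→d11:-→d12:-→d13:-→d14:-→d15:-→d16:-→d17:-→d18:-→d19:-→d20:H2→d21:-→d22:-→d23:-→d24:H0 -> H0
  lookup 199.9.245.15: bits 110001110000100111110101 walk d0:H0→d1:-→d2:-→d3:-→d4:-→d5:-→d6:-→d7:-→d8:-→d9:-→d10:-→d11:-→d12:-→d13:-→d14:-→d15:-→d16:-→d17:-→d18:-→d19:-→d20:H2→d21:-→d22:-→d23:-→d24:H0 -> H0
  + 0.0.0.0/0 (H2) depth=0
  + 0.0.0.0/0 (H0) depth=0
  + 199.9.245.169/32 (H2) depth=32
  lookup 240.128.35.98: bits 111100001 walk d0:H0→d1:-→d2:-→d3:-→d4:-→d5:-→d6:-→d7:-→d8:-→d9:H0 -> H0
  + 240.207.0.0/16 (H0) depth=16
  del 240.128.0.0/9 (clear depth 9)
  del 240.207.0.0/16 (clear depth 16)
  del 199.9.245.169/32 (clear depth 32)
  + 171.192.0.0/12 (H1) depth=12
  del 199.9.245.0/24 (clear depth 24)
  + 199.9.0.0/16 (H2) depth=16
  lookup 240.207.131.83: bits 11110000110011111000 walk d0:H0→d1:-→d2:-→d3:-→d4:-→d5:-→d6:-→d7:-→d8:-→d9:-→d10:-→d11:-→d12:-→d13:-→d14:-→d15:-→d16:-→d17:-→d18:-→d19:-→d20:H0 -> H0
  + 240.192.0.0/11 (H1) depth=11
  + 171.204.59.16/28 (H1) depth=28
  del 240.192.0.0/11 (clear depth 11)
  + 171.204.59.0/24 (H0) depth=24
  lookup 171.204.59.16: bits 1010101111001100001110110001 walk d0:H0→d1:-→d2:-→d3:-→d4:-→d5:-→d6:-→d7:-→d8:-→d9:-→d10:-→d11:-→d12:H1→d13:-→d14:-→d15:-→d16:-→d17:-→d18:-→d19:-→d20:-→d21:-→d22:-→d23:-→d24:H0→d25:-→d26:-→d27:-→d28:H1 -> H1
  lookup 240.207.143.202: bits 11110000110011111000 walk d0:H0→d1:-→d2:-→d3:-→d4:-→d5:-→d6:-→d7:-→d8:-→d9:-→d10:-→d11:-→d12:-→d13:-→d14:-→d15:-→d16:-→d17:-→d18:-→d19:-→d20:H0 -> H0

== LOOKUPS ==
["H0","H0","H2","H0","H0","H0","H0","H1","H0"]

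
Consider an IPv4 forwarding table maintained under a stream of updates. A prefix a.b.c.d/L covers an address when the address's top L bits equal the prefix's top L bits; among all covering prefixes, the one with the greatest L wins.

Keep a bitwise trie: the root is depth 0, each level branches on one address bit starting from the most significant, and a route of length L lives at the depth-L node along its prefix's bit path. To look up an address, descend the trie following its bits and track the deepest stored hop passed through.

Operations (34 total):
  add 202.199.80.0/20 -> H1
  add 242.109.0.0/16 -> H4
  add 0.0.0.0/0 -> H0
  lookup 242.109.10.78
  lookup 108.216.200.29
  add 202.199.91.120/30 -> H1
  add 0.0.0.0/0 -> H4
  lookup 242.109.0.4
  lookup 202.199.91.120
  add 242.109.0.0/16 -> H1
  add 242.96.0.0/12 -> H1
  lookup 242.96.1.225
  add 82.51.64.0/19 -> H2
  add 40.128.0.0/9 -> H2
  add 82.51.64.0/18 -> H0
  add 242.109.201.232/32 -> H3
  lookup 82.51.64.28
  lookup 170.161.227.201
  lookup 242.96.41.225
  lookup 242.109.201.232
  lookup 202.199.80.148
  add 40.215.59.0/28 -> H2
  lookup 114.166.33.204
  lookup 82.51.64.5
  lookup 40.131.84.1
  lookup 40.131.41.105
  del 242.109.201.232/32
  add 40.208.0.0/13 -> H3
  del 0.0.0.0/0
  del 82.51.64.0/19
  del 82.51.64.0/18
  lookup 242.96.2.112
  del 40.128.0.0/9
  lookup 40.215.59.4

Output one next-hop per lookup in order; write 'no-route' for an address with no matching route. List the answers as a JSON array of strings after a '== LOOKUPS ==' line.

Apply in order:
  add 202.199.80.0/20 -> H1 at depth 20
  add 242.109.0.0/16 -> H4 at depth 16
  add 0.0.0.0/0 -> H0 at depth 0
  ? 242.109.10.78  path d0:H0→d1:-→d2:-→d3:-→d4:-→d5:-→d6:-→d7:-→d8:-→d9:-→d10:-→d11:-→d12:-→d13:-→d14:-→d15:-→d16:H4  best=H4
  ? 108.216.200.29  path d0:H0  best=H0
  add 202.199.91.120/30 -> H1 at depth 30
  add 0.0.0.0/0 -> H4 at depth 0
  ? 242.109.0.4  path d0:H4→d1:-→d2:-→d3:-→d4:-→d5:-→d6:-→d7:-→d8:-→d9:-→d10:-→d11:-→d12:-→d13:-→d14:-→d15:-→d16:H4  best=H4
  ? 202.199.91.120  path d0:H4→d1:-→d2:-→d3:-→d4:-→d5:-→d6:-→d7:-→d8:-→d9:-→d10:-→d11:-→d12:-→d13:-→d14:-→d15:-→d16:-→d17:-→d18:-→d19:-→d20:H1→d21:-→d22:-→d23:-→d24:-→d25:-→d26:-→d27:-→d28:-→d29:-→d30:H1  best=H1
  add 242.109.0.0/16 -> H1 at depth 16
  add 242.96.0.0/12 -> H1 at depth 12
  ? 242.96.1.225  path d0:H4→d1:-→d2:-→d3:-→d4:-→d5:-→d6:-→d7:-→d8:-→d9:-→d10:-→d11:-→d12:H1  best=H1
  add 82.51.64.0/19 -> H2 at depth 19
  add 40.128.0.0/9 -> H2 at depth 9
  add 82.51.64.0/18 -> H0 at depth 18
  add 242.109.201.232/32 -> H3 at depth 32
  ? 82.51.64.28  path d0:H4→d1:-→d2:-→d3:-→d4:-→d5:-→d6:-→d7:-→d8:-→d9:-→d10:-→d11:-→d12:-→d13:-→d14:-→d15:-→d16:-→d17:-→d18:H0→d19:H2  best=H2
  ? 170.161.227.201  path d0:H4→d1:-  best=H4
  ? 242.96.41.225  path d0:H4→d1:-→d2:-→d3:-→d4:-→d5:-→d6:-→d7:-→d8:-→d9:-→d10:-→d11:-→d12:H1  best=H1
  ? 242.109.201.232  path d0:H4→d1:-→d2:-→d3:-→d4:-→d5:-→d6:-→d7:-→d8:-→d9:-→d10:-→d11:-→d12:H1→d13:-→d14:-→d15:-→d16:H1→d17:-→d18:-→d19:-→d20:-→d21:-→d22:-→d23:-→d24:-→d25:-→d26:-→d27:-→d28:-→d29:-→d30:-→d31:-→d32:H3  best=H3
  ? 202.199.80.148  path d0:H4→d1:-→d2:-→d3:-→d4:-→d5:-→d6:-→d7:-→d8:-→d9:-→d10:-→d11:-→d12:-→d13:-→d14:-→d15:-→d16:-→d17:-→d18:-→d19:-→d20:H1  best=H1
  add 40.215.59.0/28 -> H2 at depth 28
  ? 114.166.33.204  path d0:H4→d1:-→d2:-  best=H4
  ? 82.51.64.5  path d0:H4→d1:-→d2:-→d3:-→d4:-→d5:-→d6:-→d7:-→d8:-→d9:-→d10:-→d11:-→d12:-→d13:-→d14:-→d15:-→d16:-→d17:-→d18:H0→d19:H2  best=H2
  ? 40.131.84.1  path d0:H4→d1:-→d2:-→d3:-→d4:-→d5:-→d6:-→d7:-→d8:-→d9:H2  best=H2
  ? 40.131.41.105  path d0:H4→d1:-→d2:-→d3:-→d4:-→d5:-→d6:-→d7:-→d8:-→d9:H2  best=H2
  del 242.109.201.232/32 (clear depth 32)
  add 40.208.0.0/13 -> H3 at depth 13
  del 0.0.0.0/0 (clear depth 0)
  del 82.51.64.0/19 (clear depth 19)
  del 82.51.64.0/18 (clear depth 18)
  ? 242.96.2.112  path d0:-→d1:-→d2:-→d3:-→d4:-→d5:-→d6:-→d7:-→d8:-→d9:-→d10:-→d11:-→d12:H1  best=H1
  del 40.128.0.0/9 (clear depth 9)
  ? 40.215.59.4  path d0:-→d1:-→d2:-→d3:-→d4:-→d5:-→d6:-→d7:-→d8:-→d9:-→d10:-→d11:-→d12:-→d13:H3→d14:-→d15:-→d16:-→d17:-→d18:-→d19:-→d20:-→d21:-→d22:-→d23:-→d24:-→d25:-→d26:-→d27:-→d28:H2  best=H2

== LOOKUPS ==
["H4","H0","H4","H1","H1","H2","H4","H1","H3","H1","H4","H2","H2","H2","H1","H2"]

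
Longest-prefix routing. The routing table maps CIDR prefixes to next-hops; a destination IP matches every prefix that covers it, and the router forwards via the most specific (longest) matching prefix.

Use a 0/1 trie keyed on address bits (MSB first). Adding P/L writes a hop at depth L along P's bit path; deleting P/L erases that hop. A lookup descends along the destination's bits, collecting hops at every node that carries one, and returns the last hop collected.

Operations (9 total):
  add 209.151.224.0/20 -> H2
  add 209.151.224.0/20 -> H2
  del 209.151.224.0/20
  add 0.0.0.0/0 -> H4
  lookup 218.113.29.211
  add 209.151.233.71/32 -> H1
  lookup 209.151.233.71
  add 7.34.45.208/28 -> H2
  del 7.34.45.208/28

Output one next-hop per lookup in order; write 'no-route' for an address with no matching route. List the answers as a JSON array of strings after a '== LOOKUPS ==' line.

Trace:
  add 209.151.224.0/20 -> H2 at depth 20
  add 209.151.224.0/20 -> H2 at depth 20
  del 209.151.224.0/20 (clear depth 20)
  add 0.0.0.0/0 -> H4 at depth 0
  Q 218.113.29.211: descend 1101 ; hops seen [H4] ; pick H4
  add 209.151.233.71/32 -> H1 at depth 32
  Q 209.151.233.71: descend 11010001100101111110100101000111 ; hops seen [H4,H1] ; pick H1
  add 7.34.45.208/28 -> H2 at depth 28
  del 7.34.45.208/28 (clear depth 28)

== LOOKUPS ==
["H4","H1"]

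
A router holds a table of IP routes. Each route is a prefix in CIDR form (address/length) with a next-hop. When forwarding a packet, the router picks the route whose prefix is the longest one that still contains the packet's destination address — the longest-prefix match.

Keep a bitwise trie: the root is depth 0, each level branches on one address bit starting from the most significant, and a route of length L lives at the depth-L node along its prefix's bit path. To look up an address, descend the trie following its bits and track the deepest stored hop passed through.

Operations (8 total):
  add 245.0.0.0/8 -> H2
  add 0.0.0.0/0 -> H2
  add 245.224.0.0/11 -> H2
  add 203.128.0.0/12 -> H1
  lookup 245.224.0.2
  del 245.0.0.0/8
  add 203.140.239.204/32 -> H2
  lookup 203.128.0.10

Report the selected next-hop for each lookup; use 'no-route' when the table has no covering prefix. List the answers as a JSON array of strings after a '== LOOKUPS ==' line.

Apply in order:
  add 245.0.0.0/8 -> H2 at depth 8
  add 0.0.0.0/0 -> H2 at depth 0
  add 245.224.0.0/11 -> H2 at depth 11
  add 203.128.0.0/12 -> H1 at depth 12
  Q 245.224.0.2: descend 11110101111 ; hops seen [H2,H2,H2] ; pick H2
  - 245.0.0.0/8 clear@8
  add 203.140.239.204/32 -> H2 at depth 32
  Q 203.128.0.10: descend 110010111000 ; hops seen [H2,H1] ; pick H1

== LOOKUPS ==
["H2","H1"]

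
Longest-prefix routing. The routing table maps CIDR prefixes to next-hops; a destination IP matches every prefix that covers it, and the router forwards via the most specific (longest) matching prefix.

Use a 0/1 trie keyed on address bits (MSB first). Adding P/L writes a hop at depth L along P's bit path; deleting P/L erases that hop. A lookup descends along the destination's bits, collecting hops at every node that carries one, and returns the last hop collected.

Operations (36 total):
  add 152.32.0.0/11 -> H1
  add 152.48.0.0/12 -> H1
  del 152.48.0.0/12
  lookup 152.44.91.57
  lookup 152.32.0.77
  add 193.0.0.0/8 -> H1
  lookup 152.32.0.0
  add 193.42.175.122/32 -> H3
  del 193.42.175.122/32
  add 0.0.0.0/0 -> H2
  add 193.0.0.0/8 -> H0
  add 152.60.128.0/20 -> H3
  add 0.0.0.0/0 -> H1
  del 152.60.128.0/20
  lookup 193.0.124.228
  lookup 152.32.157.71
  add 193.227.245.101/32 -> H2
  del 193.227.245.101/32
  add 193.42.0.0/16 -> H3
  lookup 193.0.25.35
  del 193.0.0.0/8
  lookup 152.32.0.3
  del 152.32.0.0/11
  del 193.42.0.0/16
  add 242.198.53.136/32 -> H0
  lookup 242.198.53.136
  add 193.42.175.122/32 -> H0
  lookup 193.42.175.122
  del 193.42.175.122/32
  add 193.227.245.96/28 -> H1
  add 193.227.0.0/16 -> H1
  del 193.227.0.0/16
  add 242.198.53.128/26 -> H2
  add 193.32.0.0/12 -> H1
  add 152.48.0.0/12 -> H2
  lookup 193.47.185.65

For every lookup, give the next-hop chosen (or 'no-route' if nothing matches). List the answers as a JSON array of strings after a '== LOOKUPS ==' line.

Trace:
  add 152.32.0.0/11 -> H1 at depth 11
  add 152.48.0.0/12 -> H1 at depth 12
  del 152.48.0.0/12 (clear depth 12)
  Q 152.44.91.57: descend 10011000001 ; hops seen [H1] ; pick H1
  Q 152.32.0.77: descend 10011000001 ; hops seen [H1] ; pick H1
  add 193.0.0.0/8 -> H1 at depth 8
  Q 152.32.0.0: descend 10011000001 ; hops seen [H1] ; pick H1
  add 193.42.175.122/32 -> H3 at depth 32
  del 193.42.175.122/32 (clear depth 32)
  add 0.0.0.0/0 -> H2 at depth 0
  add 193.0.0.0/8 -> H0 at depth 8
  add 152.60.128.0/20 -> H3 at depth 20
  add 0.0.0.0/0 -> H1 at depth 0
  del 152.60.128.0/20 (clear depth 20)
  Q 193.0.124.228: descend 1100000100 ; hops seen [H1,H0] ; pick H0
  Q 152.32.157.71: descend 10011000001 ; hops seen [H1,H1] ; pick H1
  add 193.227.245.101/32 -> H2 at depth 32
  del 193.227.245.101/32 (clear depth 32)
  add 193.42.0.0/16 -> H3 at depth 16
  Q 193.0.25.35: descend 1100000100 ; hops seen [H1,H0] ; pick H0
  del 193.0.0.0/8 (clear depth 8)
  Q 152.32.0.3: descend 10011000001 ; hops seen [H1,H1] ; pick H1
  del 152.32.0.0/11 (clear depth 11)
  del 193.42.0.0/16 (clear depth 16)
  add 242.198.53.136/32 -> H0 at depth 32
  Q 242.198.53.136: descend 11110010110001100011010110001000 ; hops seen [H1,H0] ; pick H0
  add 193.42.175.122/32 -> H0 at depth 32
  Q 193.42.175.122: descend 11000001001010101010111101111010 ; hops seen [H1,H0] ; pick H0
  del 193.42.175.122/32 (clear depth 32)
  add 193.227.245.96/28 -> H1 at depth 28
  add 193.227.0.0/16 -> H1 at depth 16
  del 193.227.0.0/16 (clear depth 16)
  add 242.198.53.128/26 -> H2 at depth 26
  add 193.32.0.0/12 -> H1 at depth 12
  add 152.48.0.0/12 -> H2 at depth 12
  Q 193.47.185.65: descend 1100000100101 ; hops seen [H1,H1] ; pick H1

== LOOKUPS ==
["H1","H1","H1","H0","H1","H0","H1","H0","H0","H1"]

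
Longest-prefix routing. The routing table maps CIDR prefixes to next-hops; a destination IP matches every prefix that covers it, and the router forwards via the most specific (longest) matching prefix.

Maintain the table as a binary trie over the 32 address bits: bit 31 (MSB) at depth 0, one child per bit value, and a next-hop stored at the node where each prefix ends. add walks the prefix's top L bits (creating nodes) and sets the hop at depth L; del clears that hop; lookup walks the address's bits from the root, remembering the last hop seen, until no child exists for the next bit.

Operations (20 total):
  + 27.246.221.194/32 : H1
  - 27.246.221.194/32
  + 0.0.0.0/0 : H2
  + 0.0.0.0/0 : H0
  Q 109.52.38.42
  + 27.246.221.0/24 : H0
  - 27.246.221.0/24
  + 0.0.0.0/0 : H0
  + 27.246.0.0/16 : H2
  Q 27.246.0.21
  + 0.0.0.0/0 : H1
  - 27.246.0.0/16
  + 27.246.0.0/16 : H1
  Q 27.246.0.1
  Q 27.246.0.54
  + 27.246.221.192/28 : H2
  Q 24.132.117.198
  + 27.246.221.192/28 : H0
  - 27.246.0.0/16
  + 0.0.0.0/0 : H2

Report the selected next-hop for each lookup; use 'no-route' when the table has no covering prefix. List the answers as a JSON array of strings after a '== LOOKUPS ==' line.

Process each operation:
  + 27.246.221.194/32 (H1) depth=32
  del 27.246.221.194/32 (clear depth 32)
  + 0.0.0.0/0 (H2) depth=0
  + 0.0.0.0/0 (H0) depth=0
  ? 109.52.38.42  path d0:H0→d1:-  best=H0
  + 27.246.221.0/24 (H0) depth=24
  del 27.246.221.0/24 (clear depth 24)
  + 0.0.0.0/0 (H0) depth=0
  + 27.246.0.0/16 (H2) depth=16
  ? 27.246.0.21  path d0:H0→d1:-→d2:-→d3:-→d4:-→d5:-→d6:-→d7:-→d8:-→d9:-→d10:-→d11:-→d12:-→d13:-→d14:-→d15:-→d16:H2  best=H2
  + 0.0.0.0/0 (H1) depth=0
  del 27.246.0.0/16 (clear depth 16)
  + 27.246.0.0/16 (H1) depth=16
  ? 27.246.0.1  path d0:H1→d1:-→d2:-→d3:-→d4:-→d5:-→d6:-→d7:-→d8:-→d9:-→d10:-→d11:-→d12:-→d13:-→d14:-→d15:-→d16:H1  best=H1
  ? 27.246.0.54  path d0:H1→d1:-→d2:-→d3:-→d4:-→d5:-→d6:-→d7:-→d8:-→d9:-→d10:-→d11:-→d12:-→d13:-→d14:-→d15:-→d16:H1  best=H1
  + 27.246.221.192/28 (H2) depth=28
  ? 24.132.117.198  path d0:H1→d1:-→d2:-→d3:-→d4:-→d5:-→d6:-  best=H1
  + 27.246.221.192/28 (H0) depth=28
  del 27.246.0.0/16 (clear depth 16)
  + 0.0.0.0/0 (H2) depth=0

== LOOKUPS ==
["H0","H2","H1","H1","H1"]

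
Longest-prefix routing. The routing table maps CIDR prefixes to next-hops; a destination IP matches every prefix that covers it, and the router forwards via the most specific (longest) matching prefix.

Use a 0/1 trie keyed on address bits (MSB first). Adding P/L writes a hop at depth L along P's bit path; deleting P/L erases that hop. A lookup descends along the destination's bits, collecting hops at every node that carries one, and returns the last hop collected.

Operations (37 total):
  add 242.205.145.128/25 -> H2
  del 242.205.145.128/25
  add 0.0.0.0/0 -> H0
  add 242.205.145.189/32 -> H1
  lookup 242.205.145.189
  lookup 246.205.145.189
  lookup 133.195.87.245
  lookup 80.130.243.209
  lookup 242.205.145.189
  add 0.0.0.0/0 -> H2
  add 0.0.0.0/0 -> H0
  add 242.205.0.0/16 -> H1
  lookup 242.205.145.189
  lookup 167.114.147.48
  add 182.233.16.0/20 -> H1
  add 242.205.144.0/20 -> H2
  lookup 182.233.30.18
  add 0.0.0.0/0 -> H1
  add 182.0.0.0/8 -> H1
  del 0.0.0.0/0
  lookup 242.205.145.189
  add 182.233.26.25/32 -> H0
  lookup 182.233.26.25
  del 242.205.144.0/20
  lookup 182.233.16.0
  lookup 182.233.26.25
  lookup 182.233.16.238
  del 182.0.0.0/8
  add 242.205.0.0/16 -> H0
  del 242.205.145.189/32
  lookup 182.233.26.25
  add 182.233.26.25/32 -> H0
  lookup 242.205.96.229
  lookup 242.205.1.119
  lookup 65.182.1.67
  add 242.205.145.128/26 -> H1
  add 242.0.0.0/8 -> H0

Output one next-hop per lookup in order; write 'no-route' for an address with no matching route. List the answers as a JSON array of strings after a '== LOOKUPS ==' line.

Trace:
  add 242.205.145.128/25 -> H2 at depth 25
  del 242.205.145.128/25 (clear depth 25)
  add 0.0.0.0/0 -> H0 at depth 0
  add 242.205.145.189/32 -> H1 at depth 32
  ? 242.205.145.189  path d0:H0→d1:-→d2:-→d3:-→d4:-→d5:-→d6:-→d7:-→d8:-→d9:-→d10:-→d11:-→d12:-→d13:-→d14:-→d15:-→d16:-→d17:-→d18:-→d19:-→d20:-→d21:-→d22:-→d23:-→d24:-→d25:-→d26:-→d27:-→d28:-→d29:-→d30:-→d31:-→d32:H1  best=H1
  ? 246.205.145.189  path d0:H0→d1:-→d2:-→d3:-→d4:-→d5:-  best=H0
  ? 133.195.87.245  path d0:H0→d1:-  best=H0
  ? 80.130.243.209  path d0:H0  best=H0
  ? 242.205.145.189  path d0:H0→d1:-→d2:-→d3:-→d4:-→d5:-→d6:-→d7:-→d8:-→d9:-→d10:-→d11:-→d12:-→d13:-→d14:-→d15:-→d16:-→d17:-→d18:-→d19:-→d20:-→d21:-→d22:-→d23:-→d24:-→d25:-→d26:-→d27:-→d28:-→d29:-→d30:-→d31:-→d32:H1  best=H1
  add 0.0.0.0/0 -> H2 at depth 0
  add 0.0.0.0/0 -> H0 at depth 0
  add 242.205.0.0/16 -> H1 at depth 16
  ? 242.205.145.189  path d0:H0→d1:-→d2:-→d3:-→d4:-→d5:-→d6:-→d7:-→d8:-→d9:-→d10:-→d11:-→d12:-→d13:-→d14:-→d15:-→d16:H1→d17:-→d18:-→d19:-→d20:-→d21:-→d22:-→d23:-→d24:-→d25:-→d26:-→d27:-→d28:-→d29:-→d30:-→d31:-→d32:H1  best=H1
  ? 167.114.147.48  path d0:H0→d1:-  best=H0
  add 182.233.16.0/20 -> H1 at depth 20
  add 242.205.144.0/20 -> H2 at depth 20
  ? 182.233.30.18  path d0:H0→d1:-→d2:-→d3:-→d4:-→d5:-→d6:-→d7:-→d8:-→d9:-→d10:-→d11:-→d12:-→d13:-→d14:-→d15:-→d16:-→d17:-→d18:-→d19:-→d20:H1  best=H1
  add 0.0.0.0/0 -> H1 at depth 0
  add 182.0.0.0/8 -> H1 at depth 8
  del 0.0.0.0/0 (clear depth 0)
  ? 242.205.145.189  path d0:-→d1:-→d2:-→d3:-→d4:-→d5:-→d6:-→d7:-→d8:-→d9:-→d10:-→d11:-→d12:-→d13:-→d14:-→d15:-→d16:H1→d17:-→d18:-→d19:-→d20:H2→d21:-→d22:-→d23:-→d24:-→d25:-→d26:-→d27:-→d28:-→d29:-→d30:-→d31:-→d32:H1  best=H1
  add 182.233.26.25/32 -> H0 at depth 32
  ? 182.233.26.25  path d0:-→d1:-→d2:-→d3:-→d4:-→d5:-→d6:-→d7:-→d8:H1→d9:-→d10:-→d11:-→d12:-→d13:-→d14:-→d15:-→d16:-→d17:-→d18:-→d19:-→d20:H1→d21:-→d22:-→d23:-→d24:-→d25:-→d26:-→d27:-→d28:-→d29:-→d30:-→d31:-→d32:H0  best=H0
  del 242.205.144.0/20 (clear depth 20)
  ? 182.233.16.0  path d0:-→d1:-→d2:-→d3:-→d4:-→d5:-→d6:-→d7:-→d8:H1→d9:-→d10:-→d11:-→d12:-→d13:-→d14:-→d15:-→d16:-→d17:-→d18:-→d19:-→d20:H1  best=H1
  ? 182.233.26.25  path d0:-→d1:-→d2:-→d3:-→d4:-→d5:-→d6:-→d7:-→d8:H1→d9:-→d10:-→d11:-→d12:-→d13:-→d14:-→d15:-→d16:-→d17:-→d18:-→d19:-→d20:H1→d21:-→d22:-→d23:-→d24:-→d25:-→d26:-→d27:-→d28:-→d29:-→d30:-→d31:-→d32:H0  best=H0
  ? 182.233.16.238  path d0:-→d1:-→d2:-→d3:-→d4:-→d5:-→d6:-→d7:-→d8:H1→d9:-→d10:-→d11:-→d12:-→d13:-→d14:-→d15:-→d16:-→d17:-→d18:-→d19:-→d20:H1  best=H1
  del 182.0.0.0/8 (clear depth 8)
  add 242.205.0.0/16 -> H0 at depth 16
  del 242.205.145.189/32 (clear depth 32)
  ? 182.233.26.25  path d0:-→d1:-→d2:-→d3:-→d4:-→d5:-→d6:-→d7:-→d8:-→d9:-→d10:-→d11:-→d12:-→d13:-→d14:-→d15:-→d16:-→d17:-→d18:-→d19:-→d20:H1→d21:-→d22:-→d23:-→d24:-→d25:-→d26:-→d27:-→d28:-→d29:-→d30:-→d31:-→d32:H0  best=H0
  add 182.233.26.25/32 -> H0 at depth 32
  ? 242.205.96.229  path d0:-→d1:-→d2:-→d3:-→d4:-→d5:-→d6:-→d7:-→d8:-→d9:-→d10:-→d11:-→d12:-→d13:-→d14:-→d15:-→d16:H0  best=H0
  ? 242.205.1.119  path d0:-→d1:-→d2:-→d3:-→d4:-→d5:-→d6:-→d7:-→d8:-→d9:-→d10:-→d11:-→d12:-→d13:-→d14:-→d15:-→d16:H0  best=H0
  ? 65.182.1.67  path d0:-  best=no-route
  add 242.205.145.128/26 -> H1 at depth 26
  add 242.0.0.0/8 -> H0 at depth 8

== LOOKUPS ==
["H1","H0","H0","H0","H1","H1","H0","H1","H1","H0","H1","H0","H1","H0","H0","H0","no-route"]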